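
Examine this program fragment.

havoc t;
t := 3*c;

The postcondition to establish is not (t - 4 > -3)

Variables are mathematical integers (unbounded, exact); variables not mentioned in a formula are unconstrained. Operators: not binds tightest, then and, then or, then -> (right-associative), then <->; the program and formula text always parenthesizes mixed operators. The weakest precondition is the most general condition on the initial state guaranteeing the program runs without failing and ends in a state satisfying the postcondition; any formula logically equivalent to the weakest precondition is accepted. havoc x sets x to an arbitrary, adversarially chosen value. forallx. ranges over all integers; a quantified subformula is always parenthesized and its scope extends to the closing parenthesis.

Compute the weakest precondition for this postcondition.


Working backward. After the program, the postcondition not (t - 4 > -3) must hold; in canonical form it is not (t > 1).
Before t := 3*c: not (3*c > 1)
Before havoc t: not (3*c > 1)
Answer: WP = not (3*c > 1)


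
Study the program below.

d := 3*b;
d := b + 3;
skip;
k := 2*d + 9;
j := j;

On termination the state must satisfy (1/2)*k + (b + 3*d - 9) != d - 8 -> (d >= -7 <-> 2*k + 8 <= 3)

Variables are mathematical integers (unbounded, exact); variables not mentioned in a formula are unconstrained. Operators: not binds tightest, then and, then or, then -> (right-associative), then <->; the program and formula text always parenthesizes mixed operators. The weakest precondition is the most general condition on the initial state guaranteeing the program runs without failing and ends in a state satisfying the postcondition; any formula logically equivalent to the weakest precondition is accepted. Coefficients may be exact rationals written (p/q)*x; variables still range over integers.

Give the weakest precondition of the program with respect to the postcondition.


Working backward. After the program, the postcondition (1/2)*k + (b + 3*d - 9) != d - 8 -> (d >= -7 <-> 2*k + 8 <= 3) must hold; in canonical form it is b + 2*d + (1/2)*k != 1 -> (d >= -7 <-> 2*k <= -5).
Before j := j: b + 2*d + (1/2)*k != 1 -> (d >= -7 <-> 2*k <= -5)
Before k := 2*d + 9: b + 3*d != -7/2 -> (d >= -7 <-> 4*d <= -23)
Before skip: b + 3*d != -7/2 -> (d >= -7 <-> 4*d <= -23)
Before d := b + 3: 4*b != -25/2 -> (b >= -10 <-> 4*b <= -35)
Before d := 3*b: 4*b != -25/2 -> (b >= -10 <-> 4*b <= -35)
Answer: WP = 4*b != -25/2 -> (b >= -10 <-> 4*b <= -35)


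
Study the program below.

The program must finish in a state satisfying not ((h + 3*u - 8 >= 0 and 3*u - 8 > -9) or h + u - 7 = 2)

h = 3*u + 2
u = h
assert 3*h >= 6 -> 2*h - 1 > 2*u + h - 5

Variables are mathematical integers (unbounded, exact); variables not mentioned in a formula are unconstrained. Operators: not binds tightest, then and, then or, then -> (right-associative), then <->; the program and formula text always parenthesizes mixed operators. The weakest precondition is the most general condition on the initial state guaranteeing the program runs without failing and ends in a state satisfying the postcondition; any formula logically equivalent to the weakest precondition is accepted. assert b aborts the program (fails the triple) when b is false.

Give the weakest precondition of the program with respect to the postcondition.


Working backward. After the program, the postcondition not ((h + 3*u - 8 >= 0 and 3*u - 8 > -9) or h + u - 7 = 2) must hold; in canonical form it is not ((h + 3*u >= 8 and 3*u > -1) or h + u = 9).
Before assert 3*h >= 6 -> 2*h - 1 > 2*u + h - 5: (3*h >= 6 -> h > 2*u - 4) and (not ((h + 3*u >= 8 and 3*u > -1) or h + u = 9))
Before u := h: (3*h >= 6 -> h < 4) and (not ((4*h >= 8 and 3*h > -1) or 2*h = 9))
Before h := 3*u + 2: (9*u >= 0 -> 3*u < 2) and (not ((12*u >= 0 and 9*u > -7) or 6*u = 5))
Answer: WP = (9*u >= 0 -> 3*u < 2) and (not ((12*u >= 0 and 9*u > -7) or 6*u = 5))


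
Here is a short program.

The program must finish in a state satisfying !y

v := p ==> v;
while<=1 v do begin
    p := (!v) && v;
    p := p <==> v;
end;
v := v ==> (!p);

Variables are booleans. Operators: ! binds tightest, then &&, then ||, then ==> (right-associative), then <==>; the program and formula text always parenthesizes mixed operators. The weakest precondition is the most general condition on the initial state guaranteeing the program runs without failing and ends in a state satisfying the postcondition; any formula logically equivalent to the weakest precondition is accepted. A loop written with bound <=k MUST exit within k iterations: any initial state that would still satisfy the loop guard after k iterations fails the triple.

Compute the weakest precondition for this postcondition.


Working backward. After the program, !y must hold.
Before v := v ==> (!p): !y
Before the loop (bound <=1), unroll the exhaustion recursion (WP_0 = exit-now case; WP_j = one more guarded iteration, up to j = 1):
  WP_0: (!v) && (!y)
  WP_1: (v ==> ((!v) && (!y))) && ((!v) ==> (!y))
So before the loop: (v ==> ((!v) && (!y))) && ((!v) ==> (!y))
Before v := p ==> v: ((p ==> v) ==> ((!(p ==> v)) && (!y))) && ((!(p ==> v)) ==> (!y))
Answer: WP = ((p ==> v) ==> ((!(p ==> v)) && (!y))) && ((!(p ==> v)) ==> (!y))


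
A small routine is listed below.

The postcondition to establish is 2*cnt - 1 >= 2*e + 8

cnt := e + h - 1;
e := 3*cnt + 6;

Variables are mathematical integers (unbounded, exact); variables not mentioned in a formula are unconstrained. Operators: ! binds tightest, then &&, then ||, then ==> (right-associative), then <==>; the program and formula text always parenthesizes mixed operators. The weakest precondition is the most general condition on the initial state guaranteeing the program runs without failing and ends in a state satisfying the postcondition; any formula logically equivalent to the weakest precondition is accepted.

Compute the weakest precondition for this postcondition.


Working backward. After the program, the postcondition 2*cnt - 1 >= 2*e + 8 must hold; in canonical form it is 2*cnt >= 2*e + 9.
Before e := 3*cnt + 6: 4*cnt <= -21
Before cnt := e + h - 1: 4*e + 4*h <= -17
Answer: WP = 4*e + 4*h <= -17


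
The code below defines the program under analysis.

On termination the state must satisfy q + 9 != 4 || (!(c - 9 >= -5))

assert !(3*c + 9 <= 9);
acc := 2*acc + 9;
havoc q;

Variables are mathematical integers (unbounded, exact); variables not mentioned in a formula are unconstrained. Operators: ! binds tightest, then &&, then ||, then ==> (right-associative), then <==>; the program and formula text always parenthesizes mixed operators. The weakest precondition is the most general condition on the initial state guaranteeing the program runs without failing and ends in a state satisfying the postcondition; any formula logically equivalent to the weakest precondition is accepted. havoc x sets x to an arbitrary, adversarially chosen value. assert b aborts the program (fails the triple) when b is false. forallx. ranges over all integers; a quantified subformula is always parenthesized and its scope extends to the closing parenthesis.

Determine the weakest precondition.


Working backward. After the program, the postcondition q + 9 != 4 || (!(c - 9 >= -5)) must hold; in canonical form it is q != -5 || (!(c >= 4)).
Before havoc q: forall q_1. (q_1 != -5 || (!(c >= 4)))
Before acc := 2*acc + 9: forall q_1. (q_1 != -5 || (!(c >= 4)))
Before assert !(3*c + 9 <= 9): (!(3*c <= 0)) && (forall q_1. (q_1 != -5 || (!(c >= 4))))
Answer: WP = (!(3*c <= 0)) && (forall q_1. (q_1 != -5 || (!(c >= 4))))


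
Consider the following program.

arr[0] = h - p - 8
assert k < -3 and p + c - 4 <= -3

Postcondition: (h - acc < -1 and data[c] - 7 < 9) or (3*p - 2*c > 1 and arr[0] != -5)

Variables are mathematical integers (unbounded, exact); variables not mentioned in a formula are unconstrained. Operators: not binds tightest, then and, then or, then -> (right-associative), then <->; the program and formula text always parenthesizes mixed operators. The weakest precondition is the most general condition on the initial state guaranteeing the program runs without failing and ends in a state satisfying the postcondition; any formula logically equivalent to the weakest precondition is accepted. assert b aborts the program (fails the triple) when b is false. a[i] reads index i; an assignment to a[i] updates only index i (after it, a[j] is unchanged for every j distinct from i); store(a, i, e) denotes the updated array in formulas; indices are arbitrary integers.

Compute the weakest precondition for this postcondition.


Working backward. After the program, the postcondition (h - acc < -1 and data[c] - 7 < 9) or (3*p - 2*c > 1 and arr[0] != -5) must hold; in canonical form it is (h < acc - 1 and data[c] < 16) or (3*p > 2*c + 1 and arr[0] != -5).
Before assert k < -3 and p + c - 4 <= -3: k < -3 and c + p <= 1 and ((h < acc - 1 and data[c] < 16) or (3*p > 2*c + 1 and arr[0] != -5))
Before arr[0] := h - p - 8: k < -3 and c + p <= 1 and ((h < acc - 1 and data[c] < 16) or (3*p > 2*c + 1 and h != p + 3))
Answer: WP = k < -3 and c + p <= 1 and ((h < acc - 1 and data[c] < 16) or (3*p > 2*c + 1 and h != p + 3))


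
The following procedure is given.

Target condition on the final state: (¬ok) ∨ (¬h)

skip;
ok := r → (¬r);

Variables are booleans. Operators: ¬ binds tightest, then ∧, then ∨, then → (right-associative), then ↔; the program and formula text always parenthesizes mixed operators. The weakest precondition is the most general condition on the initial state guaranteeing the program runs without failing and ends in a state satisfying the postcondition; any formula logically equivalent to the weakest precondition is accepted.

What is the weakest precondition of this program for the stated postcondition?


Working backward. After the program, (¬ok) ∨ (¬h) must hold.
Before ok := r → (¬r): (¬(r → (¬r))) ∨ (¬h)
Before skip: (¬(r → (¬r))) ∨ (¬h)
Answer: WP = (¬(r → (¬r))) ∨ (¬h)


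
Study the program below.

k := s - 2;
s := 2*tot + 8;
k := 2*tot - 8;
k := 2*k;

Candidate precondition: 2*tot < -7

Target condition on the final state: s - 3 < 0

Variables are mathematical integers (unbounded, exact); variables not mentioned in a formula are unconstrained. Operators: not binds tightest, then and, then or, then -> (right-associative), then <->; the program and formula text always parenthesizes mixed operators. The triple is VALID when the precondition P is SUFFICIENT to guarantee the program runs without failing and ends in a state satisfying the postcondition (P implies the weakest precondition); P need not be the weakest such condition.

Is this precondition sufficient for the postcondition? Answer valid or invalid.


Working backward. After the program, the postcondition s - 3 < 0 must hold; in canonical form it is s < 3.
Before k := 2*k: s < 3
Before k := 2*tot - 8: s < 3
Before s := 2*tot + 8: 2*tot < -5
Before k := s - 2: 2*tot < -5
The weakest precondition is 2*tot < -5.
Check whether 2*tot < -7 implies it.
Every state satisfying the precondition satisfies the weakest precondition: the implication holds.
Answer: valid


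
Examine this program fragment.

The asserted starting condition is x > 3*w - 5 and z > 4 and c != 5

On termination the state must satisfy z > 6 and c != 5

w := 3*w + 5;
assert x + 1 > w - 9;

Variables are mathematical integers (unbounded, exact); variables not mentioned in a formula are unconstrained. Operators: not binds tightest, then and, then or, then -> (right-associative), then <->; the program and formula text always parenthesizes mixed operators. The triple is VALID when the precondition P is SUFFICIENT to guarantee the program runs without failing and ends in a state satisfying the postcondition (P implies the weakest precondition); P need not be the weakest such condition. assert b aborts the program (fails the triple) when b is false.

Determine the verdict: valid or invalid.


Working backward. After the program, z > 6 and c != 5 must hold.
Before assert x + 1 > w - 9: x > w - 10 and z > 6 and c != 5
Before w := 3*w + 5: x > 3*w - 5 and z > 6 and c != 5
The weakest precondition is x > 3*w - 5 and z > 6 and c != 5.
Check whether x > 3*w - 5 and z > 4 and c != 5 implies it.
Countermodel: at the initial state c = 6, w = 0, x = -4, z = 5, the precondition holds but the weakest precondition fails.
Answer: invalid


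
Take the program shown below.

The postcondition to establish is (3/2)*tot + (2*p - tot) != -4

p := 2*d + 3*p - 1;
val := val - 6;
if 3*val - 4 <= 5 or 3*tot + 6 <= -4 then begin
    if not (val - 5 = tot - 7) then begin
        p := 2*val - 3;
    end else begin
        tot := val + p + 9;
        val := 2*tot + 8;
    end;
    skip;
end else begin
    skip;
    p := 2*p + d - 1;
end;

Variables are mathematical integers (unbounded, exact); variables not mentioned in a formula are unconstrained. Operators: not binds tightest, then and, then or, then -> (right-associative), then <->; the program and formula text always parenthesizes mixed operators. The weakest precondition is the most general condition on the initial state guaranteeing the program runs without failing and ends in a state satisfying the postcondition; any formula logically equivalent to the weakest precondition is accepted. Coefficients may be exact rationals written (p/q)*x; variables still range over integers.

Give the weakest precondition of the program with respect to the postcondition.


Working backward. After the program, the postcondition (3/2)*tot + (2*p - tot) != -4 must hold; in canonical form it is 2*p + (1/2)*tot != -4.
Then branch requires ((not (val = tot - 2)) -> (1/2)*tot + 4*val != 2) and (val = tot - 2 -> (5/2)*p + (1/2)*val != -17/2); else branch requires 2*d + 4*p + (1/2)*tot != -2.
Before the if: ((3*val <= 9 or 3*tot <= -10) -> (((not (val = tot - 2)) -> (1/2)*tot + 4*val != 2) and (val = tot - 2 -> (5/2)*p + (1/2)*val != -17/2))) and ((not (3*val <= 9 or 3*tot <= -10)) -> 2*d + 4*p + (1/2)*tot != -2)
Before val := val - 6: ((3*val <= 27 or 3*tot <= -10) -> (((not (val = tot + 4)) -> (1/2)*tot + 4*val != 26) and (val = tot + 4 -> (5/2)*p + (1/2)*val != -11/2))) and ((not (3*val <= 27 or 3*tot <= -10)) -> 2*d + 4*p + (1/2)*tot != -2)
Before p := 2*d + 3*p - 1: ((3*val <= 27 or 3*tot <= -10) -> (((not (val = tot + 4)) -> (1/2)*tot + 4*val != 26) and (val = tot + 4 -> 5*d + (15/2)*p + (1/2)*val != -3))) and ((not (3*val <= 27 or 3*tot <= -10)) -> 10*d + 12*p + (1/2)*tot != 2)
Answer: WP = ((3*val <= 27 or 3*tot <= -10) -> (((not (val = tot + 4)) -> (1/2)*tot + 4*val != 26) and (val = tot + 4 -> 5*d + (15/2)*p + (1/2)*val != -3))) and ((not (3*val <= 27 or 3*tot <= -10)) -> 10*d + 12*p + (1/2)*tot != 2)


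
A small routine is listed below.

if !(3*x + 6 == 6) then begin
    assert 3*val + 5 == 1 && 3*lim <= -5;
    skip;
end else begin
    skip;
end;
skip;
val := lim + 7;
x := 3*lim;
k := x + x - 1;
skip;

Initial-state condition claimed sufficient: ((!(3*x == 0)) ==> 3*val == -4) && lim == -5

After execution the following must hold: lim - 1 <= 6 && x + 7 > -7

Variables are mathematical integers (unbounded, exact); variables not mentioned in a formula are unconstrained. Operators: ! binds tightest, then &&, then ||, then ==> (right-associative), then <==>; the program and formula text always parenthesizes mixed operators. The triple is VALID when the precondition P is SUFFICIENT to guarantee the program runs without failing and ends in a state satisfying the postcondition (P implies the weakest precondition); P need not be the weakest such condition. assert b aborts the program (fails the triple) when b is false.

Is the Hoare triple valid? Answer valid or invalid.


Working backward. After the program, the postcondition lim - 1 <= 6 && x + 7 > -7 must hold; in canonical form it is lim <= 7 && x > -14.
Before skip: lim <= 7 && x > -14
Before k := x + x - 1: lim <= 7 && x > -14
Before x := 3*lim: lim <= 7 && 3*lim > -14
Before val := lim + 7: lim <= 7 && 3*lim > -14
Before skip: lim <= 7 && 3*lim > -14
Then branch requires 3*val == -4 && 3*lim <= -5 && lim <= 7 && 3*lim > -14; else branch requires lim <= 7 && 3*lim > -14.
Before the if: ((!(3*x == 0)) ==> (3*val == -4 && 3*lim <= -5 && lim <= 7 && 3*lim > -14)) && (3*x == 0 ==> (lim <= 7 && 3*lim > -14))
The weakest precondition is ((!(3*x == 0)) ==> (3*val == -4 && 3*lim <= -5 && lim <= 7 && 3*lim > -14)) && (3*x == 0 ==> (lim <= 7 && 3*lim > -14)).
Check whether ((!(3*x == 0)) ==> 3*val == -4) && lim == -5 implies it.
Countermodel: at the initial state lim = -5, val = 0, x = 0, the precondition holds but the weakest precondition fails.
Answer: invalid


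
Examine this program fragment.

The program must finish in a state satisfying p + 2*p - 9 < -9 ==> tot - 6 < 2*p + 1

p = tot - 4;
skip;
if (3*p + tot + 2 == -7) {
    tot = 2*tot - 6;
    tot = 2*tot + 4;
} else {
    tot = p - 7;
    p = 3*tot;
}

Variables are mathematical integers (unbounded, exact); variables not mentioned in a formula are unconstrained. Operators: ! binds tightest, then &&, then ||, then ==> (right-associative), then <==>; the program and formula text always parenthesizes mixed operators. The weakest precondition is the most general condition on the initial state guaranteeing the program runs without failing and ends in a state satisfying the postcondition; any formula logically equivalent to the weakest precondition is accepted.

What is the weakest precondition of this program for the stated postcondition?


Working backward. After the program, the postcondition p + 2*p - 9 < -9 ==> tot - 6 < 2*p + 1 must hold; in canonical form it is 3*p < 0 ==> tot < 2*p + 7.
Then branch requires 3*p < 0 ==> 4*tot < 2*p + 15; else branch requires 9*p < 63 ==> 5*p > 28.
Before the if: (3*p + tot == -9 ==> (3*p < 0 ==> 4*tot < 2*p + 15)) && ((!(3*p + tot == -9)) ==> (9*p < 63 ==> 5*p > 28))
Before skip: (3*p + tot == -9 ==> (3*p < 0 ==> 4*tot < 2*p + 15)) && ((!(3*p + tot == -9)) ==> (9*p < 63 ==> 5*p > 28))
Before p := tot - 4: (4*tot == 3 ==> (3*tot < 12 ==> 2*tot < 7)) && ((!(4*tot == 3)) ==> (9*tot < 99 ==> 5*tot > 48))
Answer: WP = (4*tot == 3 ==> (3*tot < 12 ==> 2*tot < 7)) && ((!(4*tot == 3)) ==> (9*tot < 99 ==> 5*tot > 48))


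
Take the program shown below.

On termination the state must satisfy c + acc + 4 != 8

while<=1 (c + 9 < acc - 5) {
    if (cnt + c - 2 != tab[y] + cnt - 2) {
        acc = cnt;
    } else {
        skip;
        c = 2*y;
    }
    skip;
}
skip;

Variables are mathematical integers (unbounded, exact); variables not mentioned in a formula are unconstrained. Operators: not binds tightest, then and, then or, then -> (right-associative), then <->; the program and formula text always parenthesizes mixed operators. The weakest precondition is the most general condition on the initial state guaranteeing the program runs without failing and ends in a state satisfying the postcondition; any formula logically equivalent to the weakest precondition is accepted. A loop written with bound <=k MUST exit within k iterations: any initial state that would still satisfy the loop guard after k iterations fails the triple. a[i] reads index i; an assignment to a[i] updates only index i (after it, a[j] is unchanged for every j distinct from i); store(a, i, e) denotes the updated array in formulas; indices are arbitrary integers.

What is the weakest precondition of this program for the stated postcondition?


Working backward. After the program, the postcondition c + acc + 4 != 8 must hold; in canonical form it is acc + c != 4.
Before skip: acc + c != 4
Before the loop (bound <=1), unroll the exhaustion recursion (WP_0 = exit-now case; WP_j = one more guarded iteration, up to j = 1):
  WP_0: (not (c < acc - 14)) and acc + c != 4
  WP_1: (c < acc - 14 -> ((c != tab[y] -> ((not (c < cnt - 14)) and c + cnt != 4)) and ((not (c != tab[y])) -> ((not (2*y < acc - 14)) and acc + 2*y != 4)))) and ((not (c < acc - 14)) -> acc + c != 4)
So before the loop: (c < acc - 14 -> ((c != tab[y] -> ((not (c < cnt - 14)) and c + cnt != 4)) and ((not (c != tab[y])) -> ((not (2*y < acc - 14)) and acc + 2*y != 4)))) and ((not (c < acc - 14)) -> acc + c != 4)
Answer: WP = (c < acc - 14 -> ((c != tab[y] -> ((not (c < cnt - 14)) and c + cnt != 4)) and ((not (c != tab[y])) -> ((not (2*y < acc - 14)) and acc + 2*y != 4)))) and ((not (c < acc - 14)) -> acc + c != 4)


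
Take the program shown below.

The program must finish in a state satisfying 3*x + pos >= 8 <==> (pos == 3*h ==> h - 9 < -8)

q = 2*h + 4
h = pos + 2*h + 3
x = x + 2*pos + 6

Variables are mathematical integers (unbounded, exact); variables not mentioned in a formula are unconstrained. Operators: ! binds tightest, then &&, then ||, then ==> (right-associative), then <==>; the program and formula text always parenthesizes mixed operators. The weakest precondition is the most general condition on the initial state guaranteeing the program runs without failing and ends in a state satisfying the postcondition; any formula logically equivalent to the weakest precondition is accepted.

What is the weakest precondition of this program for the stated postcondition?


Working backward. After the program, the postcondition 3*x + pos >= 8 <==> (pos == 3*h ==> h - 9 < -8) must hold; in canonical form it is pos + 3*x >= 8 <==> (pos == 3*h ==> h < 1).
Before x := x + 2*pos + 6: 7*pos + 3*x >= -10 <==> (pos == 3*h ==> h < 1)
Before h := pos + 2*h + 3: 7*pos + 3*x >= -10 <==> (6*h + 2*pos == -9 ==> 2*h + pos < -2)
Before q := 2*h + 4: 7*pos + 3*x >= -10 <==> (6*h + 2*pos == -9 ==> 2*h + pos < -2)
Answer: WP = 7*pos + 3*x >= -10 <==> (6*h + 2*pos == -9 ==> 2*h + pos < -2)


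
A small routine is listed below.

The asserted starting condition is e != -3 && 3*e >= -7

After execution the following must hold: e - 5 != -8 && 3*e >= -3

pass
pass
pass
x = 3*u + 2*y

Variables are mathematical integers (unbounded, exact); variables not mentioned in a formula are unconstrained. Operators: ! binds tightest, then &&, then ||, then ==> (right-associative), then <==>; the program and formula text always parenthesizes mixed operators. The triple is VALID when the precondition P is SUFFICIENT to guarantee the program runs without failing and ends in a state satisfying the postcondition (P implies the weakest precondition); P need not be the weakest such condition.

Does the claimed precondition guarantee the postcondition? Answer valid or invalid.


Working backward. After the program, the postcondition e - 5 != -8 && 3*e >= -3 must hold; in canonical form it is e != -3 && 3*e >= -3.
Before x := 3*u + 2*y: e != -3 && 3*e >= -3
Before skip: e != -3 && 3*e >= -3
Before skip: e != -3 && 3*e >= -3
Before skip: e != -3 && 3*e >= -3
The weakest precondition is e != -3 && 3*e >= -3.
Check whether e != -3 && 3*e >= -7 implies it.
Countermodel: at the initial state e = -2, the precondition holds but the weakest precondition fails.
Answer: invalid


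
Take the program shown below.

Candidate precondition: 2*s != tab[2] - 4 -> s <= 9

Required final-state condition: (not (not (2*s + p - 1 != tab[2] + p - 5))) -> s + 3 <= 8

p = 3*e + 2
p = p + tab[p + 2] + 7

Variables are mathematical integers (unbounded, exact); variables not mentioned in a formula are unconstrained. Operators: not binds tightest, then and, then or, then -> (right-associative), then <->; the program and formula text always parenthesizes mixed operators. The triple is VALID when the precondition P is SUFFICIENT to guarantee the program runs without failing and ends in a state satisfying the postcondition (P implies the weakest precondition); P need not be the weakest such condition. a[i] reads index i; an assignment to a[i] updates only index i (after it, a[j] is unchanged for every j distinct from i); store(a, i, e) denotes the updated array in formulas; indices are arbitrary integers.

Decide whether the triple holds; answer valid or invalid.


Working backward. After the program, the postcondition (not (not (2*s + p - 1 != tab[2] + p - 5))) -> s + 3 <= 8 must hold; in canonical form it is 2*s != tab[2] - 4 -> s <= 5.
Before p := p + tab[p + 2] + 7: 2*s != tab[2] - 4 -> s <= 5
Before p := 3*e + 2: 2*s != tab[2] - 4 -> s <= 5
The weakest precondition is 2*s != tab[2] - 4 -> s <= 5.
Check whether 2*s != tab[2] - 4 -> s <= 9 implies it.
Countermodel: at the initial state s = 6, tab = {[2] = 17, elsewhere 17}, the precondition holds but the weakest precondition fails.
Answer: invalid


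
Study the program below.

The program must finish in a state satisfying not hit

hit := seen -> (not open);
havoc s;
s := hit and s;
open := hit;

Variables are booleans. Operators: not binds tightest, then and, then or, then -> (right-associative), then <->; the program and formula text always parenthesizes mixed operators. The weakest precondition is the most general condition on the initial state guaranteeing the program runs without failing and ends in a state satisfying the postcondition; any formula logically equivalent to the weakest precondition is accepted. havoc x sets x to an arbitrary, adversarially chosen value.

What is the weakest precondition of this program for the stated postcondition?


Working backward. After the program, not hit must hold.
Before open := hit: not hit
Before s := hit and s: not hit
Before havoc s: not hit
Before hit := seen -> (not open): not (seen -> (not open))
Answer: WP = not (seen -> (not open))


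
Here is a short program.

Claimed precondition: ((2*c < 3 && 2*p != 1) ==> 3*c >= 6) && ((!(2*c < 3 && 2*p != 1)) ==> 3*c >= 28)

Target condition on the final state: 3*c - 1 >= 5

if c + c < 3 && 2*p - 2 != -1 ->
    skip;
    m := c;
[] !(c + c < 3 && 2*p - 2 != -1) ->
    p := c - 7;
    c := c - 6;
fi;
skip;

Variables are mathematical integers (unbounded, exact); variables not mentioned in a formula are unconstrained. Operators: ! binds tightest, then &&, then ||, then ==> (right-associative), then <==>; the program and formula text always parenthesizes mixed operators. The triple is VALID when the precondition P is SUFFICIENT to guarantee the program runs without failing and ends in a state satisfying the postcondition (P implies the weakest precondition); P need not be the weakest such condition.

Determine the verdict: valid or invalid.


Working backward. After the program, the postcondition 3*c - 1 >= 5 must hold; in canonical form it is 3*c >= 6.
Before skip: 3*c >= 6
Then branch requires 3*c >= 6; else branch requires 3*c >= 24.
Before the if: ((2*c < 3 && 2*p != 1) ==> 3*c >= 6) && ((!(2*c < 3 && 2*p != 1)) ==> 3*c >= 24)
The weakest precondition is ((2*c < 3 && 2*p != 1) ==> 3*c >= 6) && ((!(2*c < 3 && 2*p != 1)) ==> 3*c >= 24).
Check whether ((2*c < 3 && 2*p != 1) ==> 3*c >= 6) && ((!(2*c < 3 && 2*p != 1)) ==> 3*c >= 28) implies it.
Every state satisfying the precondition satisfies the weakest precondition: the implication holds.
Answer: valid


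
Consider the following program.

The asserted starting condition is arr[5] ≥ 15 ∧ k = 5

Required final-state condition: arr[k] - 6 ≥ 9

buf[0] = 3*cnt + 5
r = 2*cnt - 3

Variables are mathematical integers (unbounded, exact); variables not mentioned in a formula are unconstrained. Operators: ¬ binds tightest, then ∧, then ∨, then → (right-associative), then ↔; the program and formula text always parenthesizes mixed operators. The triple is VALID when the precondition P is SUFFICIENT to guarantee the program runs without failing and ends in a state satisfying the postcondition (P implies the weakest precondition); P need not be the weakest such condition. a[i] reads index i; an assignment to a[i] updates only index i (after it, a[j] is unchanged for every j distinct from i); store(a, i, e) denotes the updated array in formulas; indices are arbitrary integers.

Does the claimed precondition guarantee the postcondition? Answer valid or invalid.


Working backward. After the program, the postcondition arr[k] - 6 ≥ 9 must hold; in canonical form it is arr[k] ≥ 15.
Before r := 2*cnt - 3: arr[k] ≥ 15
Before buf[0] := 3*cnt + 5: arr[k] ≥ 15
The weakest precondition is arr[k] ≥ 15.
Check whether arr[5] ≥ 15 ∧ k = 5 implies it.
Every state satisfying the precondition satisfies the weakest precondition: the implication holds.
Answer: valid


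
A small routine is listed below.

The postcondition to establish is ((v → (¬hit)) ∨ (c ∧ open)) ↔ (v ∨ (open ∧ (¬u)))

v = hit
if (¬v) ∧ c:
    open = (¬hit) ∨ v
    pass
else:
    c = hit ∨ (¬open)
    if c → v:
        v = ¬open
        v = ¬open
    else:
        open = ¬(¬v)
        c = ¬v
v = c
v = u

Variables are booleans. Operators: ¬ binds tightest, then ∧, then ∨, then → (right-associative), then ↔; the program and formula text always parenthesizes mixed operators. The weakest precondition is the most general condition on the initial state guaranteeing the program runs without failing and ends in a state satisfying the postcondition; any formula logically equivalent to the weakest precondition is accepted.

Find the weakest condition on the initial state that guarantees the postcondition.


Working backward. After the program, ((v → (¬hit)) ∨ (c ∧ open)) ↔ (v ∨ (open ∧ (¬u))) must hold.
Before v := u: ((u → (¬hit)) ∨ (c ∧ open)) ↔ (u ∨ (open ∧ (¬u)))
Before v := c: ((u → (¬hit)) ∨ (c ∧ open)) ↔ (u ∨ (open ∧ (¬u)))
Then branch requires ((u → (¬hit)) ∨ (c ∧ ((¬hit) ∨ v))) ↔ (u ∨ (((¬hit) ∨ v) ∧ (¬u))); else branch requires (((hit ∨ (¬open)) → v) → (((u → (¬hit)) ∨ ((hit ∨ (¬open)) ∧ open)) ↔ (u ∨ (open ∧ (¬u))))) ∧ ((¬((hit ∨ (¬open)) → v)) → ((u → (¬hit)) ↔ (u ∨ (v ∧ (¬u))))).
Before the if: (((¬v) ∧ c) → (((u → (¬hit)) ∨ (c ∧ ((¬hit) ∨ v))) ↔ (u ∨ (((¬hit) ∨ v) ∧ (¬u))))) ∧ ((¬((¬v) ∧ c)) → ((((hit ∨ (¬open)) → v) → (((u → (¬hit)) ∨ ((hit ∨ (¬open)) ∧ open)) ↔ (u ∨ (open ∧ (¬u))))) ∧ ((¬((hit ∨ (¬open)) → v)) → ((u → (¬hit)) ↔ (u ∨ (v ∧ (¬u)))))))
Before v := hit: (((¬hit) ∧ c) → ((u → (¬hit)) ∨ c)) ∧ ((¬((¬hit) ∧ c)) → ((((hit ∨ (¬open)) → hit) → (((u → (¬hit)) ∨ ((hit ∨ (¬open)) ∧ open)) ↔ (u ∨ (open ∧ (¬u))))) ∧ ((¬((hit ∨ (¬open)) → hit)) → ((u → (¬hit)) ↔ (u ∨ (hit ∧ (¬u)))))))
Answer: WP = (((¬hit) ∧ c) → ((u → (¬hit)) ∨ c)) ∧ ((¬((¬hit) ∧ c)) → ((((hit ∨ (¬open)) → hit) → (((u → (¬hit)) ∨ ((hit ∨ (¬open)) ∧ open)) ↔ (u ∨ (open ∧ (¬u))))) ∧ ((¬((hit ∨ (¬open)) → hit)) → ((u → (¬hit)) ↔ (u ∨ (hit ∧ (¬u)))))))


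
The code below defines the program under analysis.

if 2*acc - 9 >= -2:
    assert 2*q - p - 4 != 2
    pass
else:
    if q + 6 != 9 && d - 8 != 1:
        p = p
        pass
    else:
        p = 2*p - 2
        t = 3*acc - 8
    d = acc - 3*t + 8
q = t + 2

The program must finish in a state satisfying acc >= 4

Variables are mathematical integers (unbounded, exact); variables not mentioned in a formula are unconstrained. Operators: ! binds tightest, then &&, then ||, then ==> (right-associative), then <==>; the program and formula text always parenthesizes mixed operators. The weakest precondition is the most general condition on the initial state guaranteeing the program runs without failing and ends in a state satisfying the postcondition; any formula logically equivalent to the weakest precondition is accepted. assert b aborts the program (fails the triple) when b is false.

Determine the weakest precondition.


Working backward. After the program, acc >= 4 must hold.
Before q := t + 2: acc >= 4
Then branch requires 2*q != p + 6 && acc >= 4; else branch requires ((q != 3 && d != 9) ==> acc >= 4) && ((!(q != 3 && d != 9)) ==> acc >= 4).
Before the if: (2*acc >= 7 ==> (2*q != p + 6 && acc >= 4)) && ((!(2*acc >= 7)) ==> (((q != 3 && d != 9) ==> acc >= 4) && ((!(q != 3 && d != 9)) ==> acc >= 4)))
Answer: WP = (2*acc >= 7 ==> (2*q != p + 6 && acc >= 4)) && ((!(2*acc >= 7)) ==> (((q != 3 && d != 9) ==> acc >= 4) && ((!(q != 3 && d != 9)) ==> acc >= 4)))


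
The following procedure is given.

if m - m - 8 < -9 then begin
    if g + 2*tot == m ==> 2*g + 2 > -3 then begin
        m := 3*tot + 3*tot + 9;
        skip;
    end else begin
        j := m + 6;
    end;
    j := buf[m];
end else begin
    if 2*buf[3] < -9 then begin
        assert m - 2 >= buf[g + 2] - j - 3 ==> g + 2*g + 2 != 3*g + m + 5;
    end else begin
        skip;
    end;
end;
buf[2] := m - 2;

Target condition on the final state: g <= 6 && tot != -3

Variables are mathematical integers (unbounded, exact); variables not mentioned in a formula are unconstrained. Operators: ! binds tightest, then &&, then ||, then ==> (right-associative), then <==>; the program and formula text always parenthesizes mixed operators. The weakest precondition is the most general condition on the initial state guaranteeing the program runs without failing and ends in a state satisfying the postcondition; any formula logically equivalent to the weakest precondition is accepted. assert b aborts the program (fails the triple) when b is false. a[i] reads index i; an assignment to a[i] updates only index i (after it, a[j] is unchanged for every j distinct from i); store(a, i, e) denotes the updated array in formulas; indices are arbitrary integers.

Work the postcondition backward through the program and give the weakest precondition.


Working backward. After the program, g <= 6 && tot != -3 must hold.
Before buf[2] := m - 2: g <= 6 && tot != -3
Then branch requires ((g + 2*tot == m ==> 2*g > -5) ==> (g <= 6 && tot != -3)) && ((!(g + 2*tot == m ==> 2*g > -5)) ==> (g <= 6 && tot != -3)); else branch requires (2*buf[3] < -9 ==> ((j + m >= buf[g + 2] - 1 ==> m != -3) && g <= 6 && tot != -3)) && ((!(2*buf[3] < -9)) ==> (g <= 6 && tot != -3)).
Before the if: (2*buf[3] < -9 ==> ((j + m >= buf[g + 2] - 1 ==> m != -3) && g <= 6 && tot != -3)) && ((!(2*buf[3] < -9)) ==> (g <= 6 && tot != -3))
Answer: WP = (2*buf[3] < -9 ==> ((j + m >= buf[g + 2] - 1 ==> m != -3) && g <= 6 && tot != -3)) && ((!(2*buf[3] < -9)) ==> (g <= 6 && tot != -3))


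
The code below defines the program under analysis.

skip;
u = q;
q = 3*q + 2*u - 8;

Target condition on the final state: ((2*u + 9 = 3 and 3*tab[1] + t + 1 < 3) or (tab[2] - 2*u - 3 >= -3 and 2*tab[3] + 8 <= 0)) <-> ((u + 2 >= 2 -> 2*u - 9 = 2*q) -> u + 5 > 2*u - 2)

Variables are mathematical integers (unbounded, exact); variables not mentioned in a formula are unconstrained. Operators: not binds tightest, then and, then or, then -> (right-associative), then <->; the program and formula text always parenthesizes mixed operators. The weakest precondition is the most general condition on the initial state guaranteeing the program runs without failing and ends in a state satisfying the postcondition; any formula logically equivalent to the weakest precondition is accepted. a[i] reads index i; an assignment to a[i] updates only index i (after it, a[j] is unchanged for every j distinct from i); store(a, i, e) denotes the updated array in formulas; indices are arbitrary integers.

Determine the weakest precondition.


Working backward. After the program, the postcondition ((2*u + 9 = 3 and 3*tab[1] + t + 1 < 3) or (tab[2] - 2*u - 3 >= -3 and 2*tab[3] + 8 <= 0)) <-> ((u + 2 >= 2 -> 2*u - 9 = 2*q) -> u + 5 > 2*u - 2) must hold; in canonical form it is ((2*u = -6 and 3*tab[1] + t < 2) or (tab[2] >= 2*u and 2*tab[3] <= -8)) <-> ((u >= 0 -> 2*u = 2*q + 9) -> u < 7).
Before q := 3*q + 2*u - 8: ((2*u = -6 and 3*tab[1] + t < 2) or (tab[2] >= 2*u and 2*tab[3] <= -8)) <-> ((u >= 0 -> 6*q + 2*u = 7) -> u < 7)
Before u := q: ((2*q = -6 and 3*tab[1] + t < 2) or (tab[2] >= 2*q and 2*tab[3] <= -8)) <-> ((q >= 0 -> 8*q = 7) -> q < 7)
Before skip: ((2*q = -6 and 3*tab[1] + t < 2) or (tab[2] >= 2*q and 2*tab[3] <= -8)) <-> ((q >= 0 -> 8*q = 7) -> q < 7)
Answer: WP = ((2*q = -6 and 3*tab[1] + t < 2) or (tab[2] >= 2*q and 2*tab[3] <= -8)) <-> ((q >= 0 -> 8*q = 7) -> q < 7)


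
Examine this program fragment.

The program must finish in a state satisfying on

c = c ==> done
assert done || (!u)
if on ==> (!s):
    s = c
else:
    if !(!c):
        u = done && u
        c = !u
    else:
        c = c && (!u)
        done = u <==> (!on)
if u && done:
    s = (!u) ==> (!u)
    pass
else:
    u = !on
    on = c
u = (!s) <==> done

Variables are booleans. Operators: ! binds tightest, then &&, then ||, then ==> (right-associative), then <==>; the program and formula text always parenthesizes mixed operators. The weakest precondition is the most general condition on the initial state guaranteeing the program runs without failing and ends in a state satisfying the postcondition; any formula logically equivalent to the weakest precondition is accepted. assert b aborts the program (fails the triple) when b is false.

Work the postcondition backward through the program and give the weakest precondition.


Working backward. After the program, on must hold.
Before u := (!s) <==> done: on
Then branch requires on; else branch requires c.
Before the if: ((u && done) ==> on) && ((!(u && done)) ==> c)
Then branch requires ((u && done) ==> on) && ((!(u && done)) ==> c); else branch requires (c ==> ((done && u) ==> on)) && ((!c) ==> (((u && (u <==> (!on))) ==> on) && ((!(u && (u <==> (!on)))) ==> (c && (!u))))).
Before the if: ((on ==> (!s)) ==> (((u && done) ==> on) && ((!(u && done)) ==> c))) && ((!(on ==> (!s))) ==> ((c ==> ((done && u) ==> on)) && ((!c) ==> (((u && (u <==> (!on))) ==> on) && ((!(u && (u <==> (!on)))) ==> (c && (!u)))))))
Before assert done || (!u): (done || (!u)) && ((on ==> (!s)) ==> (((u && done) ==> on) && ((!(u && done)) ==> c))) && ((!(on ==> (!s))) ==> ((c ==> ((done && u) ==> on)) && ((!c) ==> (((u && (u <==> (!on))) ==> on) && ((!(u && (u <==> (!on)))) ==> (c && (!u)))))))
Before c := c ==> done: (done || (!u)) && ((on ==> (!s)) ==> (((u && done) ==> on) && ((!(u && done)) ==> (c ==> done)))) && ((!(on ==> (!s))) ==> (((c ==> done) ==> ((done && u) ==> on)) && ((!(c ==> done)) ==> (((u && (u <==> (!on))) ==> on) && ((!(u && (u <==> (!on)))) ==> ((c ==> done) && (!u)))))))
Answer: WP = (done || (!u)) && ((on ==> (!s)) ==> (((u && done) ==> on) && ((!(u && done)) ==> (c ==> done)))) && ((!(on ==> (!s))) ==> (((c ==> done) ==> ((done && u) ==> on)) && ((!(c ==> done)) ==> (((u && (u <==> (!on))) ==> on) && ((!(u && (u <==> (!on)))) ==> ((c ==> done) && (!u)))))))


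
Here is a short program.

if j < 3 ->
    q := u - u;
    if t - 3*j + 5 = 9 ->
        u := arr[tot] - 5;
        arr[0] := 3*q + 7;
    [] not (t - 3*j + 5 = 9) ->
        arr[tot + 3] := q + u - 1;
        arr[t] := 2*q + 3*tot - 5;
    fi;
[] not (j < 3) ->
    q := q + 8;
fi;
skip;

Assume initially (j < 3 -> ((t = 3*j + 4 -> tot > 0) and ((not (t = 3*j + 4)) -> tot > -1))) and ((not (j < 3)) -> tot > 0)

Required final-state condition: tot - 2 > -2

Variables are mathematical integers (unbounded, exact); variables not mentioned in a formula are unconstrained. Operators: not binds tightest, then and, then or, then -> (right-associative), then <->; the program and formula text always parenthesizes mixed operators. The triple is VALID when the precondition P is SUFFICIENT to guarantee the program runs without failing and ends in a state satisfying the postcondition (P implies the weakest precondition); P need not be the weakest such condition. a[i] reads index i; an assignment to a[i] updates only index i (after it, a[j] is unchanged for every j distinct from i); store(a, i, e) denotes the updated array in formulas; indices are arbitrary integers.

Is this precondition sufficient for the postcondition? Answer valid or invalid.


Working backward. After the program, the postcondition tot - 2 > -2 must hold; in canonical form it is tot > 0.
Before skip: tot > 0
Then branch requires (t = 3*j + 4 -> tot > 0) and ((not (t = 3*j + 4)) -> tot > 0); else branch requires tot > 0.
Before the if: (j < 3 -> ((t = 3*j + 4 -> tot > 0) and ((not (t = 3*j + 4)) -> tot > 0))) and ((not (j < 3)) -> tot > 0)
The weakest precondition is (j < 3 -> ((t = 3*j + 4 -> tot > 0) and ((not (t = 3*j + 4)) -> tot > 0))) and ((not (j < 3)) -> tot > 0).
Check whether (j < 3 -> ((t = 3*j + 4 -> tot > 0) and ((not (t = 3*j + 4)) -> tot > -1))) and ((not (j < 3)) -> tot > 0) implies it.
Countermodel: at the initial state j = 2, t = 11, tot = 0, the precondition holds but the weakest precondition fails.
Answer: invalid
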